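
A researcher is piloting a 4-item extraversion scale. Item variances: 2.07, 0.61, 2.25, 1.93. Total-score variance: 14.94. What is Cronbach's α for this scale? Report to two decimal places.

α = 0.72

ΣVar(i) = 2.07 + 0.61 + 2.25 + 1.93 = 6.86
α = (k/(k−1))·(1 − ΣVar(i)/σ²_T) = (4/3)·(1 − 6.86/14.94) = 0.72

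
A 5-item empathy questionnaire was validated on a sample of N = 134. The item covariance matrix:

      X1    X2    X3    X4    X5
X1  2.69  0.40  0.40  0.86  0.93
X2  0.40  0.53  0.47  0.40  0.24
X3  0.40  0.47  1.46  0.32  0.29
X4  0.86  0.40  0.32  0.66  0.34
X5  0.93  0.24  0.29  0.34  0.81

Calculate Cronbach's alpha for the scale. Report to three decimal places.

Cronbach's alpha = 0.752

ΣVar(i) = 2.69 + 0.53 + 1.46 + 0.66 + 0.81 = 6.15
Σ_{i<j} σ_ij = 4.65
σ²_total = 6.15 + 2 × 4.65 = 15.45
α = (k/(k−1))·(1 − ΣVar(i)/σ²_total) = (5/4)·(1 − 6.15/15.45) = 0.752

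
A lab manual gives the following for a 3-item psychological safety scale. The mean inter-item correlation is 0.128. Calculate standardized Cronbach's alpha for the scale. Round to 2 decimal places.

Standardized α = k·r̄ / (1 + (k−1)·r̄) = 3 × 0.128 / (1 + 2 × 0.128)
  = 0.3840 / 1.2560 = 0.31

α = 0.31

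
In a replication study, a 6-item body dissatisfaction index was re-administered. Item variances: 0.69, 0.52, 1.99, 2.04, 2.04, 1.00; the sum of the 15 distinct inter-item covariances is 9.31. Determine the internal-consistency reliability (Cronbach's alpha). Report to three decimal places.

α = 0.831

sum of item variances = 0.69 + 0.52 + 1.99 + 2.04 + 2.04 + 1.00 = 8.28
Sum of distinct covariances = 9.31
total variance = sum of item variances + 2·Σcov = 8.28 + 2 × 9.31 = 26.90
α = (6/5)·(1 − 8.28/26.90) = 0.831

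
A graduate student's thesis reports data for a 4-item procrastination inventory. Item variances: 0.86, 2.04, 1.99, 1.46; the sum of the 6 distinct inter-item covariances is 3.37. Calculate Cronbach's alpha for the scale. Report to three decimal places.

α = 0.687

Σσ²ᵢ = 0.86 + 2.04 + 1.99 + 1.46 = 6.35
Sum of distinct covariances = 3.37
σ²_total = Σσ²ᵢ + 2·Σcov = 6.35 + 2 × 3.37 = 13.09
α = (4/3)·(1 − 6.35/13.09) = 0.687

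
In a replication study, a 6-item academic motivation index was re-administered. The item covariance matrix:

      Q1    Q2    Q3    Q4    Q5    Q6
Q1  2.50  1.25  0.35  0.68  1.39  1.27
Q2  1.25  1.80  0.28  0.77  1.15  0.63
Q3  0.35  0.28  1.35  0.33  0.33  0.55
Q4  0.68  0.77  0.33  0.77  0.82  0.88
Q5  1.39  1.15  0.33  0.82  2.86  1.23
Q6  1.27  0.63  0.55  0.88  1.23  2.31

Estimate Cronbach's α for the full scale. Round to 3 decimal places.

Cronbach's α = 0.807

sum of item variances = 2.50 + 1.80 + 1.35 + 0.77 + 2.86 + 2.31 = 11.59
Sum of off-diagonal covariances = 11.91
σ²_T = 11.59 + 2 × 11.91 = 35.41
α = (k/(k−1))·(1 − sum of item variances/σ²_T) = (6/5)·(1 − 11.59/35.41) = 0.807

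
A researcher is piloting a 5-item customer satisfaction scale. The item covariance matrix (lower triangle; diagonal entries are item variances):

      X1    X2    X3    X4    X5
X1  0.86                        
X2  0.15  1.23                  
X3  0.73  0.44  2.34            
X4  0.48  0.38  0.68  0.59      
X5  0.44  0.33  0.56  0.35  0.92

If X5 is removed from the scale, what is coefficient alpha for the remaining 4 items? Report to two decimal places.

α = 0.71

Remaining items: X1, X2, X3, X4 (k = 4).
Σσ²ᵢ = 0.86 + 1.23 + 2.34 + 0.59 = 5.02
total variance = 5.02 + 2 × 2.86 = 10.74
α (item deleted) = (4/3)·(1 − 5.02/10.74) = 0.71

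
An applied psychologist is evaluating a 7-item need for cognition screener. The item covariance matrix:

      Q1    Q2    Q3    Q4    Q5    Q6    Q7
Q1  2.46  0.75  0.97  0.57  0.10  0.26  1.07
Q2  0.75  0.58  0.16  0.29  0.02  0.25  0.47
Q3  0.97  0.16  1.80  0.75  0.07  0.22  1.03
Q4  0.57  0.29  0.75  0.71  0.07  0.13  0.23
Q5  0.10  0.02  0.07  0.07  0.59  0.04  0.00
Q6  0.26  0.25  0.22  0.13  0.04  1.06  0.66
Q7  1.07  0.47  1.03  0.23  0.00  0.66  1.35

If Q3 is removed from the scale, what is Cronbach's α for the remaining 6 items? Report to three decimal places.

Remaining items: Q1, Q2, Q4, Q5, Q6, Q7 (k = 6).
Σσ²ᵢ = 2.46 + 0.58 + 0.71 + 0.59 + 1.06 + 1.35 = 6.75
σ²_total = 6.75 + 2 × 4.91 = 16.57
α (item deleted) = (6/5)·(1 − 6.75/16.57) = 0.711

Cronbach's α = 0.711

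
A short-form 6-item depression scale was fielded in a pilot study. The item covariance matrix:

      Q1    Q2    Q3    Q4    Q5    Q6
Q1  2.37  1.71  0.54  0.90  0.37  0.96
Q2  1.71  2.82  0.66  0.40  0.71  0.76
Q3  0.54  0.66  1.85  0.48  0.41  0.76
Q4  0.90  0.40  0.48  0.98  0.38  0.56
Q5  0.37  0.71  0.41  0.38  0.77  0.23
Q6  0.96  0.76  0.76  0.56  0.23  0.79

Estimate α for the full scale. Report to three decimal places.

α = 0.807

Σσ²ᵢ = 2.37 + 2.82 + 1.85 + 0.98 + 0.77 + 0.79 = 9.58
Σ_{i<j} σ_ij = 9.83
σ²_T = 9.58 + 2 × 9.83 = 29.24
α = (k/(k−1))·(1 − Σσ²ᵢ/σ²_T) = (6/5)·(1 − 9.58/29.24) = 0.807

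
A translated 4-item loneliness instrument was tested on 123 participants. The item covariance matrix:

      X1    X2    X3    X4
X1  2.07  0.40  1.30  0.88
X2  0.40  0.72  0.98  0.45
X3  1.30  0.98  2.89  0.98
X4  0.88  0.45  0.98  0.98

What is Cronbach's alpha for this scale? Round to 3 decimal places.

ΣVar(i) = 2.07 + 0.72 + 2.89 + 0.98 = 6.66
Sum of off-diagonal covariances = 4.99
σ²_total = 6.66 + 2 × 4.99 = 16.64
α = (k/(k−1))·(1 − ΣVar(i)/σ²_total) = (4/3)·(1 − 6.66/16.64) = 0.800

α = 0.800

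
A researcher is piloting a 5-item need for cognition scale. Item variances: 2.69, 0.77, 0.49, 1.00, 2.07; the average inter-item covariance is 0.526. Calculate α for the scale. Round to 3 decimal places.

Σσᵢ² = 2.69 + 0.77 + 0.49 + 1.00 + 2.07 = 7.02
Sum of the 10 distinct covariances = 10 × 0.526 = 5.260
Var(T) = Σσᵢ² + 2·Σcov = 7.02 + 2 × 5.260 = 17.540
α = (5/4)·(1 − 7.02/17.540) = 0.750

α = 0.750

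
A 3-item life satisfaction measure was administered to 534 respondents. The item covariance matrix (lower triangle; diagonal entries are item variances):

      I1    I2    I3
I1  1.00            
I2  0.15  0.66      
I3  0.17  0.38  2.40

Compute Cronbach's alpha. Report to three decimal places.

Σσᵢ² = 1.00 + 0.66 + 2.40 = 4.06
Sum of the distinct covariances = 0.70
σ²_total = 4.06 + 2 × 0.70 = 5.46
α = (k/(k−1))·(1 − Σσᵢ²/σ²_total) = (3/2)·(1 − 4.06/5.46) = 0.385

Cronbach's alpha = 0.385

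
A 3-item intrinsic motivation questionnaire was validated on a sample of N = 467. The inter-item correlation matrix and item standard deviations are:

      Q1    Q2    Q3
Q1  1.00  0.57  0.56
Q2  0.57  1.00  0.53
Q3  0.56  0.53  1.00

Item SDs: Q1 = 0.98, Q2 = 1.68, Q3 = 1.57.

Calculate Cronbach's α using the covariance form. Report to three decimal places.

Σσ²ᵢ = 0.98² + 1.68² + 1.57² = 6.2477
Covariances σ_ij = r_ij · s_i · s_j:
  σ(Q1,Q2) = 0.57 × 0.98 × 1.68 = 0.9384
  σ(Q1,Q3) = 0.56 × 0.98 × 1.57 = 0.8616
  σ(Q2,Q3) = 0.53 × 1.68 × 1.57 = 1.3979
σ²_T = Σσ²ᵢ + 2·Σσ_ij = 6.2477 + 2 × 3.1979 = 12.6435
α = (3/2)·(1 − 6.2477/12.6435) = 0.759

Cronbach's α = 0.759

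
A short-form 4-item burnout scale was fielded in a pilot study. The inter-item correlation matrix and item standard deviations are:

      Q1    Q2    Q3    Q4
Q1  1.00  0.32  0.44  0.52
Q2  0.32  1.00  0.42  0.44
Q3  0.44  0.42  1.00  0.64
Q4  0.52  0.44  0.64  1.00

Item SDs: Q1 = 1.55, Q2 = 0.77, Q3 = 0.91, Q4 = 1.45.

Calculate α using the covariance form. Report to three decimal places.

Σσ²ᵢ = 1.55² + 0.77² + 0.91² + 1.45² = 5.9260
Covariances σ_ij = r_ij · s_i · s_j:
  σ(Q1,Q2) = 0.32 × 1.55 × 0.77 = 0.3819
  σ(Q1,Q3) = 0.44 × 1.55 × 0.91 = 0.6206
  σ(Q1,Q4) = 0.52 × 1.55 × 1.45 = 1.1687
  σ(Q2,Q3) = 0.42 × 0.77 × 0.91 = 0.2943
  σ(Q2,Q4) = 0.44 × 0.77 × 1.45 = 0.4913
  σ(Q3,Q4) = 0.64 × 0.91 × 1.45 = 0.8445
σ²_T = Σσ²ᵢ + 2·Σσ_ij = 5.9260 + 2 × 3.8013 = 13.5286
α = (4/3)·(1 − 5.9260/13.5286) = 0.749

α = 0.749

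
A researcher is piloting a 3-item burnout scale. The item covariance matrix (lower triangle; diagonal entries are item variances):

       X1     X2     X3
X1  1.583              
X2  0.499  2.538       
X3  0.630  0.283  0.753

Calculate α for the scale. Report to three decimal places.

Σσ²ᵢ = 1.583 + 2.538 + 0.753 = 4.874
Sum of off-diagonal covariances = 1.412
Var(T) = 4.874 + 2 × 1.412 = 7.698
α = (k/(k−1))·(1 − Σσ²ᵢ/Var(T)) = (3/2)·(1 − 4.874/7.698) = 0.550

α = 0.550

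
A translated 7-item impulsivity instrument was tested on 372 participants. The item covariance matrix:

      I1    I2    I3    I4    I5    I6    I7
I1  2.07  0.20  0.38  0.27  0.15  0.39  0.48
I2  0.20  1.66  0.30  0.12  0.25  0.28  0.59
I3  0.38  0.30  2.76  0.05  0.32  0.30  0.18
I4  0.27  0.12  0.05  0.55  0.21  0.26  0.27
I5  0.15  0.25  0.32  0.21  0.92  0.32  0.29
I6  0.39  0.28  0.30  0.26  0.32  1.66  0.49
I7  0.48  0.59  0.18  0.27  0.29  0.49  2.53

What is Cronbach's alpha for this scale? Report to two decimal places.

sum of item variances = 2.07 + 1.66 + 2.76 + 0.55 + 0.92 + 1.66 + 2.53 = 12.15
Sum of the distinct covariances = 6.10
Var(T) = 12.15 + 2 × 6.10 = 24.35
α = (k/(k−1))·(1 − sum of item variances/Var(T)) = (7/6)·(1 − 12.15/24.35) = 0.58

α = 0.58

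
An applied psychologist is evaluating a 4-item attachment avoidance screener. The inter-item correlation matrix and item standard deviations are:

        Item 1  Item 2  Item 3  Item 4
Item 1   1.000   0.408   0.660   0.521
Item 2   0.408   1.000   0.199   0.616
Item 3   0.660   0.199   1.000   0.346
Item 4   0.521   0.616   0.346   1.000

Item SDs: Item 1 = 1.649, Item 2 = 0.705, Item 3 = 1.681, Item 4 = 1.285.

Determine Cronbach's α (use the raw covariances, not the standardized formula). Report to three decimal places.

Cronbach's α = 0.750

Σσ²ᵢ = 1.649² + 0.705² + 1.681² + 1.285² = 7.6932
Covariances σ_ij = r_ij · s_i · s_j:
  σ(Item 1,Item 2) = 0.408 × 1.649 × 0.705 = 0.4743
  σ(Item 1,Item 3) = 0.660 × 1.649 × 1.681 = 1.8295
  σ(Item 1,Item 4) = 0.521 × 1.649 × 1.285 = 1.1040
  σ(Item 2,Item 3) = 0.199 × 0.705 × 1.681 = 0.2358
  σ(Item 2,Item 4) = 0.616 × 0.705 × 1.285 = 0.5580
  σ(Item 3,Item 4) = 0.346 × 1.681 × 1.285 = 0.7474
σ²_T = Σσ²ᵢ + 2·Σσ_ij = 7.6932 + 2 × 4.9490 = 17.5912
α = (4/3)·(1 − 7.6932/17.5912) = 0.750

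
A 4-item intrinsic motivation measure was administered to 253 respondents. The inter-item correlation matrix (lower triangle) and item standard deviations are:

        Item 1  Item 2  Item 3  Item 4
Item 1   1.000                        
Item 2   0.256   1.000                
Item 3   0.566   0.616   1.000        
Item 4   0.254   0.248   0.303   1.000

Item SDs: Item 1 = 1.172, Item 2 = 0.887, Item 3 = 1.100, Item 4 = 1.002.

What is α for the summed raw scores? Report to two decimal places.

Σσ²ᵢ = 1.172² + 0.887² + 1.100² + 1.002² = 4.3744
Covariances σ_ij = r_ij · s_i · s_j:
  σ(Item 1,Item 2) = 0.256 × 1.172 × 0.887 = 0.2661
  σ(Item 1,Item 3) = 0.566 × 1.172 × 1.100 = 0.7297
  σ(Item 1,Item 4) = 0.254 × 1.172 × 1.002 = 0.2983
  σ(Item 2,Item 3) = 0.616 × 0.887 × 1.100 = 0.6010
  σ(Item 2,Item 4) = 0.248 × 0.887 × 1.002 = 0.2204
  σ(Item 3,Item 4) = 0.303 × 1.100 × 1.002 = 0.3340
σ²_T = Σσ²ᵢ + 2·Σσ_ij = 4.3744 + 2 × 2.4495 = 9.2734
α = (4/3)·(1 − 4.3744/9.2734) = 0.70

α = 0.70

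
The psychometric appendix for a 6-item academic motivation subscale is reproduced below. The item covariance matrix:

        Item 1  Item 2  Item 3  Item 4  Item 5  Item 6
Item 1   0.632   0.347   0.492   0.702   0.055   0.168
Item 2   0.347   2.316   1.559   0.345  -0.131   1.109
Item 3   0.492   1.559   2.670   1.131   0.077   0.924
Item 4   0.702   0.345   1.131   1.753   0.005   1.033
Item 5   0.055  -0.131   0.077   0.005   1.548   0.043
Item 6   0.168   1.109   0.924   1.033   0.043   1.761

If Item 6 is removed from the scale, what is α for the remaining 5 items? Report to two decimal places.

Remaining items: Item 1, Item 2, Item 3, Item 4, Item 5 (k = 5).
sum of item variances = 0.632 + 2.316 + 2.670 + 1.753 + 1.548 = 8.919
Var(T) = 8.919 + 2 × 4.582 = 18.083
α (item deleted) = (5/4)·(1 − 8.919/18.083) = 0.63

α = 0.63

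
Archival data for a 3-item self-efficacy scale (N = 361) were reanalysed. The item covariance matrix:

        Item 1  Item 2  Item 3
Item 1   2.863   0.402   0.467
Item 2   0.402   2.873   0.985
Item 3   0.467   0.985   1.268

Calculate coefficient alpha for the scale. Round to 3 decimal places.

sum of item variances = 2.863 + 2.873 + 1.268 = 7.004
Sum of off-diagonal covariances = 1.854
σ²_T = 7.004 + 2 × 1.854 = 10.712
α = (k/(k−1))·(1 − sum of item variances/σ²_T) = (3/2)·(1 − 7.004/10.712) = 0.519

coefficient alpha = 0.519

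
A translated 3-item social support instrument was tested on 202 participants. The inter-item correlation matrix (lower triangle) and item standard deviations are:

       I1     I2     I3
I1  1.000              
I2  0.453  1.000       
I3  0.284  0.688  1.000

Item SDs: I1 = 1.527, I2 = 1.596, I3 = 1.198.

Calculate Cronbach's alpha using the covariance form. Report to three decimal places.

Σσ²ᵢ = 1.527² + 1.596² + 1.198² = 6.3141
Covariances σ_ij = r_ij · s_i · s_j:
  σ(I1,I2) = 0.453 × 1.527 × 1.596 = 1.1040
  σ(I1,I3) = 0.284 × 1.527 × 1.198 = 0.5195
  σ(I2,I3) = 0.688 × 1.596 × 1.198 = 1.3155
σ²_T = Σσ²ᵢ + 2·Σσ_ij = 6.3141 + 2 × 2.9390 = 12.1921
α = (3/2)·(1 − 6.3141/12.1921) = 0.723

Cronbach's alpha = 0.723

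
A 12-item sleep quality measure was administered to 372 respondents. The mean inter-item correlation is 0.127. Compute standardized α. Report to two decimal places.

α = 0.64

Standardized α = k·r̄ / (1 + (k−1)·r̄) = 12 × 0.127 / (1 + 11 × 0.127)
  = 1.5240 / 2.3970 = 0.64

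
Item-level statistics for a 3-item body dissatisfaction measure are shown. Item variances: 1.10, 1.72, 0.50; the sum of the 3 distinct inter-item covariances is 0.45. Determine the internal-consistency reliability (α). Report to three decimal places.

ΣVar(i) = 1.10 + 1.72 + 0.50 = 3.32
Sum of distinct covariances = 0.45
total variance = ΣVar(i) + 2·Σcov = 3.32 + 2 × 0.45 = 4.22
α = (3/2)·(1 − 3.32/4.22) = 0.320

α = 0.320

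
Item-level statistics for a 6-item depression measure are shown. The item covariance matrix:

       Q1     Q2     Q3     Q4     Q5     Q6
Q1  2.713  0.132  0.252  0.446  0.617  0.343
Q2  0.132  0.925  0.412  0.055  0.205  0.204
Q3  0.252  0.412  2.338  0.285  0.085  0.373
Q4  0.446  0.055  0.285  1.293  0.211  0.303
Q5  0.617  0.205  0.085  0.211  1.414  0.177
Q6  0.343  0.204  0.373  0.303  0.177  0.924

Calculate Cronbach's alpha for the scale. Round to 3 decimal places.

ΣVar(i) = 2.713 + 0.925 + 2.338 + 1.293 + 1.414 + 0.924 = 9.607
Sum of the distinct covariances = 4.100
σ²_T = 9.607 + 2 × 4.100 = 17.807
α = (k/(k−1))·(1 − ΣVar(i)/σ²_T) = (6/5)·(1 − 9.607/17.807) = 0.553

α = 0.553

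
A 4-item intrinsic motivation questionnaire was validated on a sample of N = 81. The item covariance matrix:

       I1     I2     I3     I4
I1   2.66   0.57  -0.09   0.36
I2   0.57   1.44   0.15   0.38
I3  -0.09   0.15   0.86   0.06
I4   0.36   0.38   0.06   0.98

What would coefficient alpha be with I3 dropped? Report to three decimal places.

α = 0.510

Remaining items: I1, I2, I4 (k = 3).
Σσ²ᵢ = 2.66 + 1.44 + 0.98 = 5.08
total variance = 5.08 + 2 × 1.31 = 7.70
α (item deleted) = (3/2)·(1 − 5.08/7.70) = 0.510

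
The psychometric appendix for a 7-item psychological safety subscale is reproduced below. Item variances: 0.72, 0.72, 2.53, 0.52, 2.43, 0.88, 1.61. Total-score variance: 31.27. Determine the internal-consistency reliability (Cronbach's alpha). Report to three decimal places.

Cronbach's alpha = 0.816

Σσ²ᵢ = 0.72 + 0.72 + 2.53 + 0.52 + 2.43 + 0.88 + 1.61 = 9.41
α = (k/(k−1))·(1 − Σσ²ᵢ/total variance) = (7/6)·(1 − 9.41/31.27) = 0.816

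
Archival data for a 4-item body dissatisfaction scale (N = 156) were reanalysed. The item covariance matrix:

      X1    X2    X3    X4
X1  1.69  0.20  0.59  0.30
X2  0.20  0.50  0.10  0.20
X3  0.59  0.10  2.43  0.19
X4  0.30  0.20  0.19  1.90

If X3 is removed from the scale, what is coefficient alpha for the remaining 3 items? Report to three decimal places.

Remaining items: X1, X2, X4 (k = 3).
ΣVar(i) = 1.69 + 0.50 + 1.90 = 4.09
Var(T) = 4.09 + 2 × 0.70 = 5.49
α (item deleted) = (3/2)·(1 − 4.09/5.49) = 0.383

α = 0.383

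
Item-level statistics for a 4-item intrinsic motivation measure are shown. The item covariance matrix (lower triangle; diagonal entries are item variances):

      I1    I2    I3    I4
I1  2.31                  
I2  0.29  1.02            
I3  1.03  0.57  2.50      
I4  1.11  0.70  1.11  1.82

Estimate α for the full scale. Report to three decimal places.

α = 0.743

ΣVar(i) = 2.31 + 1.02 + 2.50 + 1.82 = 7.65
Σ_{i<j} σ_ij = 4.81
σ²_T = 7.65 + 2 × 4.81 = 17.27
α = (k/(k−1))·(1 − ΣVar(i)/σ²_T) = (4/3)·(1 − 7.65/17.27) = 0.743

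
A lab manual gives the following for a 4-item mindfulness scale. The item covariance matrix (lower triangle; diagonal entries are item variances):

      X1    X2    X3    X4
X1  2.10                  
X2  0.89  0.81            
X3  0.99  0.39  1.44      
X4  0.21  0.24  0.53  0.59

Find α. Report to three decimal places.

sum of item variances = 2.10 + 0.81 + 1.44 + 0.59 = 4.94
Σ_{i<j} σ_ij = 3.25
σ²_total = 4.94 + 2 × 3.25 = 11.44
α = (k/(k−1))·(1 − sum of item variances/σ²_total) = (4/3)·(1 − 4.94/11.44) = 0.758

α = 0.758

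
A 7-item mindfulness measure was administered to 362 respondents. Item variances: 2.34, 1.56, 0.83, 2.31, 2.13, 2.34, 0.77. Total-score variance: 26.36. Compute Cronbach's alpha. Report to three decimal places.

ΣVar(i) = 2.34 + 1.56 + 0.83 + 2.31 + 2.13 + 2.34 + 0.77 = 12.28
α = (k/(k−1))·(1 − ΣVar(i)/σ²_total) = (7/6)·(1 − 12.28/26.36) = 0.623

α = 0.623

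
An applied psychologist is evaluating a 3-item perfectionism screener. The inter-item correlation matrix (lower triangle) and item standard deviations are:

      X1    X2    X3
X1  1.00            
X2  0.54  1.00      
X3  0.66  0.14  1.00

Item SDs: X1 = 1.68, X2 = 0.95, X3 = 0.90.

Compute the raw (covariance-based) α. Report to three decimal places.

α = 0.699

Σσ²ᵢ = 1.68² + 0.95² + 0.90² = 4.5349
Covariances σ_ij = r_ij · s_i · s_j:
  σ(X1,X2) = 0.54 × 1.68 × 0.95 = 0.8618
  σ(X1,X3) = 0.66 × 1.68 × 0.90 = 0.9979
  σ(X2,X3) = 0.14 × 0.95 × 0.90 = 0.1197
σ²_T = Σσ²ᵢ + 2·Σσ_ij = 4.5349 + 2 × 1.9794 = 8.4937
α = (3/2)·(1 − 4.5349/8.4937) = 0.699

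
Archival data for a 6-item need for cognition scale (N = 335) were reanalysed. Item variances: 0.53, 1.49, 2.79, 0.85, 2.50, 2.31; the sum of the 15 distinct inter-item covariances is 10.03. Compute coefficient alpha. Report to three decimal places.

Σσ²ᵢ = 0.53 + 1.49 + 2.79 + 0.85 + 2.50 + 2.31 = 10.47
Sum of distinct covariances = 10.03
σ²_T = Σσ²ᵢ + 2·Σcov = 10.47 + 2 × 10.03 = 30.53
α = (6/5)·(1 − 10.47/30.53) = 0.788

coefficient alpha = 0.788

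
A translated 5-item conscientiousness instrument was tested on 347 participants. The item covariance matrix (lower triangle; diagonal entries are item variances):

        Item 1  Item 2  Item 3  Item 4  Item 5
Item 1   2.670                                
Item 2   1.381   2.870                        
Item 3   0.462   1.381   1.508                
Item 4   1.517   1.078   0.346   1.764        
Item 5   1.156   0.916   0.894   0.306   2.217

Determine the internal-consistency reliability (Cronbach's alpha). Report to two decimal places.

α = 0.79

Σσᵢ² = 2.670 + 2.870 + 1.508 + 1.764 + 2.217 = 11.029
Sum of the distinct covariances = 9.437
σ²_total = 11.029 + 2 × 9.437 = 29.903
α = (k/(k−1))·(1 − Σσᵢ²/σ²_total) = (5/4)·(1 − 11.029/29.903) = 0.79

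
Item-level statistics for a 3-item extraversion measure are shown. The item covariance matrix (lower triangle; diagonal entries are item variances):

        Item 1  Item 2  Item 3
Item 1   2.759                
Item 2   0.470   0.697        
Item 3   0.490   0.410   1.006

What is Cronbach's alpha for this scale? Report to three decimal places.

Σσᵢ² = 2.759 + 0.697 + 1.006 = 4.462
Sum of the distinct covariances = 1.370
Var(T) = 4.462 + 2 × 1.370 = 7.202
α = (k/(k−1))·(1 − Σσᵢ²/Var(T)) = (3/2)·(1 − 4.462/7.202) = 0.571

α = 0.571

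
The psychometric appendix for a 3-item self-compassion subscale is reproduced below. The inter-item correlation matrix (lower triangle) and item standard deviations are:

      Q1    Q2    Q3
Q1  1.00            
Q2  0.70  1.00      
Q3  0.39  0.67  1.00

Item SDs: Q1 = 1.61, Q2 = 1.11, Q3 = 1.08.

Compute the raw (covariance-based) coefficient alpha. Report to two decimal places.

Σσ²ᵢ = 1.61² + 1.11² + 1.08² = 4.9906
Covariances σ_ij = r_ij · s_i · s_j:
  σ(Q1,Q2) = 0.70 × 1.61 × 1.11 = 1.2510
  σ(Q1,Q3) = 0.39 × 1.61 × 1.08 = 0.6781
  σ(Q2,Q3) = 0.67 × 1.11 × 1.08 = 0.8032
σ²_T = Σσ²ᵢ + 2·Σσ_ij = 4.9906 + 2 × 2.7323 = 10.4552
α = (3/2)·(1 − 4.9906/10.4552) = 0.78

coefficient alpha = 0.78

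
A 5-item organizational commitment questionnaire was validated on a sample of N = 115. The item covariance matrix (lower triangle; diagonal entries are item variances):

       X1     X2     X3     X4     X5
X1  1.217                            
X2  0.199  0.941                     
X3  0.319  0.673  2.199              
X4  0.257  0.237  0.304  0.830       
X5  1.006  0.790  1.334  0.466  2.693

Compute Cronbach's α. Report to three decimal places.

α = 0.733

Σσ²ᵢ = 1.217 + 0.941 + 2.199 + 0.830 + 2.693 = 7.880
Σ_{i<j} σ_ij = 5.585
total variance = 7.880 + 2 × 5.585 = 19.050
α = (k/(k−1))·(1 − Σσ²ᵢ/total variance) = (5/4)·(1 − 7.880/19.050) = 0.733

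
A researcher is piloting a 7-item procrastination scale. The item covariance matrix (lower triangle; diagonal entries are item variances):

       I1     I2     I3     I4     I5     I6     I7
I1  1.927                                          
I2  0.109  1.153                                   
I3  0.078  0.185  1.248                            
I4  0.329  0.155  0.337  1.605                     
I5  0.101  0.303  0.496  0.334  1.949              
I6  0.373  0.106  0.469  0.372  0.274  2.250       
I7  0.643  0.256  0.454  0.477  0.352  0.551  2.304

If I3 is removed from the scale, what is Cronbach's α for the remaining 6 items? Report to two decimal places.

Cronbach's α = 0.55

Remaining items: I1, I2, I4, I5, I6, I7 (k = 6).
Σσ²ᵢ = 1.927 + 1.153 + 1.605 + 1.949 + 2.250 + 2.304 = 11.188
σ²_T = 11.188 + 2 × 4.735 = 20.658
α (item deleted) = (6/5)·(1 − 11.188/20.658) = 0.55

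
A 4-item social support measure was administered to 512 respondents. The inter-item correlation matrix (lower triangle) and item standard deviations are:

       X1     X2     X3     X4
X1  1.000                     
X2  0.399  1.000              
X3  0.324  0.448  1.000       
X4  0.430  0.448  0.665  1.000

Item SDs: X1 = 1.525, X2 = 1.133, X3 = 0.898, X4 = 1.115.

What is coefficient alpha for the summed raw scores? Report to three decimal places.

Σσ²ᵢ = 1.525² + 1.133² + 0.898² + 1.115² = 5.6589
Covariances σ_ij = r_ij · s_i · s_j:
  σ(X1,X2) = 0.399 × 1.525 × 1.133 = 0.6894
  σ(X1,X3) = 0.324 × 1.525 × 0.898 = 0.4437
  σ(X1,X4) = 0.430 × 1.525 × 1.115 = 0.7312
  σ(X2,X3) = 0.448 × 1.133 × 0.898 = 0.4558
  σ(X2,X4) = 0.448 × 1.133 × 1.115 = 0.5660
  σ(X3,X4) = 0.665 × 0.898 × 1.115 = 0.6658
σ²_T = Σσ²ᵢ + 2·Σσ_ij = 5.6589 + 2 × 3.5519 = 12.7627
α = (4/3)·(1 − 5.6589/12.7627) = 0.742

α = 0.742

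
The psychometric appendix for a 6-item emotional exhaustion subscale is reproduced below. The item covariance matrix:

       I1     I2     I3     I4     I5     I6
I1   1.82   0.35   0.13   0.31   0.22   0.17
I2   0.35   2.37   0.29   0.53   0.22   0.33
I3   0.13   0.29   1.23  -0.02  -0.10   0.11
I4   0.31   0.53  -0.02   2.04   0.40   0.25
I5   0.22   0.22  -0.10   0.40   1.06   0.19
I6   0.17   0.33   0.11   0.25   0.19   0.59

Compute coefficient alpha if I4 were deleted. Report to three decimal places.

coefficient alpha = 0.438

Remaining items: I1, I2, I3, I5, I6 (k = 5).
Σσ²ᵢ = 1.82 + 2.37 + 1.23 + 1.06 + 0.59 = 7.07
Var(T) = 7.07 + 2 × 1.91 = 10.89
α (item deleted) = (5/4)·(1 − 7.07/10.89) = 0.438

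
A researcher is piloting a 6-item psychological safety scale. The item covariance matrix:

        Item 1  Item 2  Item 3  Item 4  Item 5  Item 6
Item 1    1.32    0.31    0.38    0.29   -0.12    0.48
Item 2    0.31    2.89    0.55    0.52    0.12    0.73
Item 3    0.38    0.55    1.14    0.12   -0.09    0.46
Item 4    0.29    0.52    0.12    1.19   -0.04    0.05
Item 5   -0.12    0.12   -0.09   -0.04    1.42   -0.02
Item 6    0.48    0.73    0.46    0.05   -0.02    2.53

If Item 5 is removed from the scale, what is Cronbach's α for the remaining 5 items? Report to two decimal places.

Cronbach's α = 0.58

Remaining items: Item 1, Item 2, Item 3, Item 4, Item 6 (k = 5).
sum of item variances = 1.32 + 2.89 + 1.14 + 1.19 + 2.53 = 9.07
total variance = 9.07 + 2 × 3.89 = 16.85
α (item deleted) = (5/4)·(1 − 9.07/16.85) = 0.58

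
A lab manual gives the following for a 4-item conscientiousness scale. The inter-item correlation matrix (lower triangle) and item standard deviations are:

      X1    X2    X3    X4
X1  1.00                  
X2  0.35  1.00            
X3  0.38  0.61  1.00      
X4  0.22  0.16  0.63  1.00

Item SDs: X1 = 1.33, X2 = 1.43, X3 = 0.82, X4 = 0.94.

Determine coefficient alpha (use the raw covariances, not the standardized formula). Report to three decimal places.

coefficient alpha = 0.677

Σσ²ᵢ = 1.33² + 1.43² + 0.82² + 0.94² = 5.3698
Covariances σ_ij = r_ij · s_i · s_j:
  σ(X1,X2) = 0.35 × 1.33 × 1.43 = 0.6657
  σ(X1,X3) = 0.38 × 1.33 × 0.82 = 0.4144
  σ(X1,X4) = 0.22 × 1.33 × 0.94 = 0.2750
  σ(X2,X3) = 0.61 × 1.43 × 0.82 = 0.7153
  σ(X2,X4) = 0.16 × 1.43 × 0.94 = 0.2151
  σ(X3,X4) = 0.63 × 0.82 × 0.94 = 0.4856
σ²_T = Σσ²ᵢ + 2·Σσ_ij = 5.3698 + 2 × 2.7711 = 10.9120
α = (4/3)·(1 − 5.3698/10.9120) = 0.677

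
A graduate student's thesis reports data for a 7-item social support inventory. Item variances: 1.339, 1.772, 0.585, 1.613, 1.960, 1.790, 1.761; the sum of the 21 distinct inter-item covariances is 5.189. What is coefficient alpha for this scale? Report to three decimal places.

α = 0.571

ΣVar(i) = 1.339 + 1.772 + 0.585 + 1.613 + 1.960 + 1.790 + 1.761 = 10.820
Sum of distinct covariances = 5.189
σ²_total = ΣVar(i) + 2·Σcov = 10.820 + 2 × 5.189 = 21.198
α = (7/6)·(1 − 10.820/21.198) = 0.571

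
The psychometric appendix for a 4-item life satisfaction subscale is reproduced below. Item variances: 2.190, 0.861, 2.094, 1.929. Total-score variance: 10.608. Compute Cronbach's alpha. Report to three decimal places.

Σσ²ᵢ = 2.190 + 0.861 + 2.094 + 1.929 = 7.074
α = (k/(k−1))·(1 − Σσ²ᵢ/σ²_T) = (4/3)·(1 − 7.074/10.608) = 0.444

Cronbach's alpha = 0.444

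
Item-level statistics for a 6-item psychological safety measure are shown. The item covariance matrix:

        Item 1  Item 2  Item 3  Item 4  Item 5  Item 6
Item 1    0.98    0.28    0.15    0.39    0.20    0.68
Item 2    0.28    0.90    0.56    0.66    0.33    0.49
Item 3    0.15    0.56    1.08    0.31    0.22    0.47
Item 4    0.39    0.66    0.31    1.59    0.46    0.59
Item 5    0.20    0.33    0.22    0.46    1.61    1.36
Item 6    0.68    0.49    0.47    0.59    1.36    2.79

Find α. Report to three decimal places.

α = 0.738

Σσᵢ² = 0.98 + 0.90 + 1.08 + 1.59 + 1.61 + 2.79 = 8.95
Sum of off-diagonal covariances = 7.15
total variance = 8.95 + 2 × 7.15 = 23.25
α = (k/(k−1))·(1 − Σσᵢ²/total variance) = (6/5)·(1 − 8.95/23.25) = 0.738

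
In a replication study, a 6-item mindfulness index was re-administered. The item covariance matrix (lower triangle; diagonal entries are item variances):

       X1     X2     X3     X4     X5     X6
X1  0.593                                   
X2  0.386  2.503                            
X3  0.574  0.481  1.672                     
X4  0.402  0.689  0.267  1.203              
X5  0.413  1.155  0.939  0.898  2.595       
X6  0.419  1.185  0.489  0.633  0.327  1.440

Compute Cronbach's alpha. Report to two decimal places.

α = 0.78

Σσ²ᵢ = 0.593 + 2.503 + 1.672 + 1.203 + 2.595 + 1.440 = 10.006
Sum of off-diagonal covariances = 9.257
σ²_T = 10.006 + 2 × 9.257 = 28.520
α = (k/(k−1))·(1 − Σσ²ᵢ/σ²_T) = (6/5)·(1 − 10.006/28.520) = 0.78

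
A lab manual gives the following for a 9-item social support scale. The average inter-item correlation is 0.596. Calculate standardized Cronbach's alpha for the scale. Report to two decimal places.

Standardized α = k·r̄ / (1 + (k−1)·r̄) = 9 × 0.596 / (1 + 8 × 0.596)
  = 5.3640 / 5.7680 = 0.93

standardized Cronbach's alpha = 0.93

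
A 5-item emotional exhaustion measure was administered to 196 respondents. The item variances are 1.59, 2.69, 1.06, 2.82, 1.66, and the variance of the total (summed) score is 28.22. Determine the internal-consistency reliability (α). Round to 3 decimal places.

α = 0.815

Σσᵢ² = 1.59 + 2.69 + 1.06 + 2.82 + 1.66 = 9.82
α = (k/(k−1))·(1 − Σσᵢ²/σ²_total) = (5/4)·(1 − 9.82/28.22) = 0.815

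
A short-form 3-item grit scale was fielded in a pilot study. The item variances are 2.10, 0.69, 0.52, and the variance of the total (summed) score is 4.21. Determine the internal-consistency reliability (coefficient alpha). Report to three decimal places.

ΣVar(i) = 2.10 + 0.69 + 0.52 = 3.31
α = (k/(k−1))·(1 − ΣVar(i)/Var(T)) = (3/2)·(1 − 3.31/4.21) = 0.321

coefficient alpha = 0.321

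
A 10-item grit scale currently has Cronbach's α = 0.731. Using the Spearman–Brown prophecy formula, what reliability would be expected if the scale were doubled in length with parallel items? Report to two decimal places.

Length factor m = 2
α' = m·α / (1 + (m−1)·α)
   = 2 × 0.731 / (1 + (2 − 1) × 0.731)
   = 1.4620 / 1.7310 = 0.84

predicted reliability = 0.84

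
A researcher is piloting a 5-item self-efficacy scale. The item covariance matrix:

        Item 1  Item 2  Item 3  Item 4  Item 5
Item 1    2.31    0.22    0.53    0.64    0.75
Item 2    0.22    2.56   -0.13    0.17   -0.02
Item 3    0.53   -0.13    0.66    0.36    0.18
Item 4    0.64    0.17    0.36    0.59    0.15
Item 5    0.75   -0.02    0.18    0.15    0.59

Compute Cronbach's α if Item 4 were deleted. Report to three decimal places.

Cronbach's α = 0.444

Remaining items: Item 1, Item 2, Item 3, Item 5 (k = 4).
sum of item variances = 2.31 + 2.56 + 0.66 + 0.59 = 6.12
total variance = 6.12 + 2 × 1.53 = 9.18
α (item deleted) = (4/3)·(1 − 6.12/9.18) = 0.444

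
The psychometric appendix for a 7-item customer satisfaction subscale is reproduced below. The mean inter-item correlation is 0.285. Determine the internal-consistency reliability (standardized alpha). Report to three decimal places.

α = 0.736

Standardized α = k·r̄ / (1 + (k−1)·r̄) = 7 × 0.285 / (1 + 6 × 0.285)
  = 1.9950 / 2.7100 = 0.736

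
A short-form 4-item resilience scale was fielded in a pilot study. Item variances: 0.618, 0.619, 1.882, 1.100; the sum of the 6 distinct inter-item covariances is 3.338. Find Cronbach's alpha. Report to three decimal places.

α = 0.817

Σσᵢ² = 0.618 + 0.619 + 1.882 + 1.100 = 4.219
Sum of distinct covariances = 3.338
σ²_total = Σσᵢ² + 2·Σcov = 4.219 + 2 × 3.338 = 10.895
α = (4/3)·(1 − 4.219/10.895) = 0.817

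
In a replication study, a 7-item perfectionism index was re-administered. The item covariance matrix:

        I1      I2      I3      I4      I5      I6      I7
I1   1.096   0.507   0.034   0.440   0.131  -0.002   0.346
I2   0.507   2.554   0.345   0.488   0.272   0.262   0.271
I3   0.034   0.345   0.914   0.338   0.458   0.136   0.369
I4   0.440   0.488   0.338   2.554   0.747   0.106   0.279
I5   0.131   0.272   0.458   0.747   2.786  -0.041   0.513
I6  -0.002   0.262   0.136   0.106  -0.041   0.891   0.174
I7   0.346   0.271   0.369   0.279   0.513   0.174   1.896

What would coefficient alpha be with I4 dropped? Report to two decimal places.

Remaining items: I1, I2, I3, I5, I6, I7 (k = 6).
sum of item variances = 1.096 + 2.554 + 0.914 + 2.786 + 0.891 + 1.896 = 10.137
total variance = 10.137 + 2 × 3.775 = 17.687
α (item deleted) = (6/5)·(1 − 10.137/17.687) = 0.51

coefficient alpha = 0.51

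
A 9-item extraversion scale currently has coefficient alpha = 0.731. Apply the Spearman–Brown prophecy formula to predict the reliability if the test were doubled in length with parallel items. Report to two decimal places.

predicted reliability = 0.84

Length factor m = 2
α' = m·α / (1 + (m−1)·α)
   = 2 × 0.731 / (1 + (2 − 1) × 0.731)
   = 1.4620 / 1.7310 = 0.84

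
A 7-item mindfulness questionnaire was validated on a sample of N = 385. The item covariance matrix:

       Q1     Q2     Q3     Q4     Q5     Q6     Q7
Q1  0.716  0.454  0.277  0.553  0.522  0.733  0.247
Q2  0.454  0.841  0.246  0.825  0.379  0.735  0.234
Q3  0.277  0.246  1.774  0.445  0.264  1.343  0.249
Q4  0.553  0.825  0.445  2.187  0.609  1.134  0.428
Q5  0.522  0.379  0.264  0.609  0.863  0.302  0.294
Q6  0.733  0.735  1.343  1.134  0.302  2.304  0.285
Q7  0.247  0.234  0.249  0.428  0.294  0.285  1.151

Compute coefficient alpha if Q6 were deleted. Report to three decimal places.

α = 0.738

Remaining items: Q1, Q2, Q3, Q4, Q5, Q7 (k = 6).
Σσᵢ² = 0.716 + 0.841 + 1.774 + 2.187 + 0.863 + 1.151 = 7.532
Var(T) = 7.532 + 2 × 6.026 = 19.584
α (item deleted) = (6/5)·(1 − 7.532/19.584) = 0.738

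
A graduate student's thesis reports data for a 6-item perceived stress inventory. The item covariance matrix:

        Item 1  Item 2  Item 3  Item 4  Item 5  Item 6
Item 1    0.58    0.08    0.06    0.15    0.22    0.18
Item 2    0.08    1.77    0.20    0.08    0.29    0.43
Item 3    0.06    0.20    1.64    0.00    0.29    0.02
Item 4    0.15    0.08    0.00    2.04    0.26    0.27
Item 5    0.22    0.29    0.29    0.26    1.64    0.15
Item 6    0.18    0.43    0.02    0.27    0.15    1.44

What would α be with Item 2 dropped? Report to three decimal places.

α = 0.380

Remaining items: Item 1, Item 3, Item 4, Item 5, Item 6 (k = 5).
Σσ²ᵢ = 0.58 + 1.64 + 2.04 + 1.64 + 1.44 = 7.34
Var(T) = 7.34 + 2 × 1.60 = 10.54
α (item deleted) = (5/4)·(1 − 7.34/10.54) = 0.380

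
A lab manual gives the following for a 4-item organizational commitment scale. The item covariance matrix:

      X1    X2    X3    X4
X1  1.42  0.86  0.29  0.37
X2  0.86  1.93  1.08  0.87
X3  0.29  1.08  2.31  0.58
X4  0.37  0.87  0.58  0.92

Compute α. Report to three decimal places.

α = 0.736

sum of item variances = 1.42 + 1.93 + 2.31 + 0.92 = 6.58
Sum of off-diagonal covariances = 4.05
σ²_T = 6.58 + 2 × 4.05 = 14.68
α = (k/(k−1))·(1 − sum of item variances/σ²_T) = (4/3)·(1 − 6.58/14.68) = 0.736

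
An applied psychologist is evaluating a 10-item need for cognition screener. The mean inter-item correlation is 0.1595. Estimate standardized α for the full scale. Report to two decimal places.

Standardized α = k·r̄ / (1 + (k−1)·r̄) = 10 × 0.1595 / (1 + 9 × 0.1595)
  = 1.5950 / 2.4355 = 0.65

standardized α = 0.65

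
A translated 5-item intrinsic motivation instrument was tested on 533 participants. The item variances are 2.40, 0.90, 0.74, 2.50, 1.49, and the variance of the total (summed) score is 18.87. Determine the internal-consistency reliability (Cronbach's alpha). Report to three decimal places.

Cronbach's alpha = 0.718

Σσ²ᵢ = 2.40 + 0.90 + 0.74 + 2.50 + 1.49 = 8.03
α = (k/(k−1))·(1 − Σσ²ᵢ/σ²_T) = (5/4)·(1 − 8.03/18.87) = 0.718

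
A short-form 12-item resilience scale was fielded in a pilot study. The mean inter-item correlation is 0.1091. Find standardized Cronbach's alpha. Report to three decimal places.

Standardized α = k·r̄ / (1 + (k−1)·r̄) = 12 × 0.1091 / (1 + 11 × 0.1091)
  = 1.3092 / 2.2001 = 0.595

standardized Cronbach's alpha = 0.595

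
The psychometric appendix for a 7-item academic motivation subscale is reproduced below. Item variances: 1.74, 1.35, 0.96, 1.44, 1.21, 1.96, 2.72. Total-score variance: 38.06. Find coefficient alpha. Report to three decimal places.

α = 0.818

Σσ²ᵢ = 1.74 + 1.35 + 0.96 + 1.44 + 1.21 + 1.96 + 2.72 = 11.38
α = (k/(k−1))·(1 − Σσ²ᵢ/σ²_total) = (7/6)·(1 − 11.38/38.06) = 0.818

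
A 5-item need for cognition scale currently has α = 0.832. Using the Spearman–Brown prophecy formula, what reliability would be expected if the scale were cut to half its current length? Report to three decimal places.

predicted reliability = 0.712

Length factor m = 1/2
α' = m·α / (1 − (1−m)·α)
   = 1/2 × 0.832 / (1 − (1 − 1/2) × 0.832)
   = 0.4160 / 0.5840 = 0.712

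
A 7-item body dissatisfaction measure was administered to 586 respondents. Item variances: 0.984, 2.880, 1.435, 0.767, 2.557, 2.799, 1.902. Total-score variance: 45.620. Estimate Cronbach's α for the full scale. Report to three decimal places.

α = 0.826

ΣVar(i) = 0.984 + 2.880 + 1.435 + 0.767 + 2.557 + 2.799 + 1.902 = 13.324
α = (k/(k−1))·(1 − ΣVar(i)/σ²_T) = (7/6)·(1 − 13.324/45.620) = 0.826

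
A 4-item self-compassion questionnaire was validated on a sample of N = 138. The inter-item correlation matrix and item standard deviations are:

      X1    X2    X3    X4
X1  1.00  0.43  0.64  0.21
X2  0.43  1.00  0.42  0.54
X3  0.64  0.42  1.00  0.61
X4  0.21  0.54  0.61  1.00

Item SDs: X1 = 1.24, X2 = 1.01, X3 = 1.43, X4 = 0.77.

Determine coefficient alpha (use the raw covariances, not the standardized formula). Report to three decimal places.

α = 0.772

Σσ²ᵢ = 1.24² + 1.01² + 1.43² + 0.77² = 5.1955
Covariances σ_ij = r_ij · s_i · s_j:
  σ(X1,X2) = 0.43 × 1.24 × 1.01 = 0.5385
  σ(X1,X3) = 0.64 × 1.24 × 1.43 = 1.1348
  σ(X1,X4) = 0.21 × 1.24 × 0.77 = 0.2005
  σ(X2,X3) = 0.42 × 1.01 × 1.43 = 0.6066
  σ(X2,X4) = 0.54 × 1.01 × 0.77 = 0.4200
  σ(X3,X4) = 0.61 × 1.43 × 0.77 = 0.6717
σ²_T = Σσ²ᵢ + 2·Σσ_ij = 5.1955 + 2 × 3.5721 = 12.3397
α = (4/3)·(1 − 5.1955/12.3397) = 0.772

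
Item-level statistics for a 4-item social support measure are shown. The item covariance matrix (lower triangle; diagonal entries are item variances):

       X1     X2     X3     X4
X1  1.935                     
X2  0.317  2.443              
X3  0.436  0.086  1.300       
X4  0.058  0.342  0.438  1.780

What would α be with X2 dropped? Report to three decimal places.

Remaining items: X1, X3, X4 (k = 3).
ΣVar(i) = 1.935 + 1.300 + 1.780 = 5.015
total variance = 5.015 + 2 × 0.932 = 6.879
α (item deleted) = (3/2)·(1 − 5.015/6.879) = 0.406

α = 0.406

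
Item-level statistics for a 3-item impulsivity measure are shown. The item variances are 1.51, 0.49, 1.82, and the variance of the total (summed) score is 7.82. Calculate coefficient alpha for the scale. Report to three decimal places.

Σσ²ᵢ = 1.51 + 0.49 + 1.82 = 3.82
α = (k/(k−1))·(1 − Σσ²ᵢ/total variance) = (3/2)·(1 − 3.82/7.82) = 0.767

α = 0.767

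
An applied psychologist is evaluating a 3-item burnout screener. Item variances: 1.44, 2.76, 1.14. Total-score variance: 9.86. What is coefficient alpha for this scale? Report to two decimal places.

α = 0.69

Σσ²ᵢ = 1.44 + 2.76 + 1.14 = 5.34
α = (k/(k−1))·(1 − Σσ²ᵢ/total variance) = (3/2)·(1 − 5.34/9.86) = 0.69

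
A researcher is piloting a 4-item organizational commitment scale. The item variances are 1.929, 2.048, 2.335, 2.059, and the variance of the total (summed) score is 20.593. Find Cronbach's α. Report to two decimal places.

Cronbach's α = 0.79

Σσᵢ² = 1.929 + 2.048 + 2.335 + 2.059 = 8.371
α = (k/(k−1))·(1 − Σσᵢ²/σ²_total) = (4/3)·(1 − 8.371/20.593) = 0.79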